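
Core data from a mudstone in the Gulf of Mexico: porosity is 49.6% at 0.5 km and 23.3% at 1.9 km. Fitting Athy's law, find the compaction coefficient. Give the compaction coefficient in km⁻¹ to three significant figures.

Athy: phi(Z) = phi₀ e^(−cZ) ⇒ phi₁/phi₂ = e^{c(Z₂−Z₁)} ⇒ c = ln(phi₁/phi₂)/(Z₂−Z₁)
c = ln(0.496/0.233) / (1.9 − 0.5) = ln(2.129) / 1.4 = 0.7555 / 1.4 = 0.5397 km⁻¹

0.540 km⁻¹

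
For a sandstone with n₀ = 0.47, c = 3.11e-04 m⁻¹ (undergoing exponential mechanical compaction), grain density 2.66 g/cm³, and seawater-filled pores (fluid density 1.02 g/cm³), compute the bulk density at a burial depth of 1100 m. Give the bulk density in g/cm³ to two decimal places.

2.11 g/cm³

Working in km (1 km = 1000 m; c in km⁻¹ = c in m⁻¹ × 1000):
Porosity at depth: n = 0.47·exp(−0.311×1.1) = 0.47×0.7103 = 0.3338
Bulk density: ρ_b = (1−n)ρ_g + n·ρ_f = 0.6662×2.66 + 0.3338×1.02
       = 1.772 + 0.341 = 2.113 g/cm³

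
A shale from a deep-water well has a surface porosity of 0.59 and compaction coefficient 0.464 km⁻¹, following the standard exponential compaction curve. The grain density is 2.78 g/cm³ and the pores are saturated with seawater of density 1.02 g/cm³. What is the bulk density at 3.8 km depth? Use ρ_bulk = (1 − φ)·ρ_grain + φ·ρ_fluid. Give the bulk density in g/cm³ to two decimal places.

Porosity at depth: phi = 0.59·exp(−0.464×3.8) = 0.59×0.1715 = 0.1012
Bulk density: ρ_b = (1−phi)ρ_g + phi·ρ_f = 0.8988×2.78 + 0.1012×1.02
       = 2.499 + 0.103 = 2.602 g/cm³

2.60 g/cm³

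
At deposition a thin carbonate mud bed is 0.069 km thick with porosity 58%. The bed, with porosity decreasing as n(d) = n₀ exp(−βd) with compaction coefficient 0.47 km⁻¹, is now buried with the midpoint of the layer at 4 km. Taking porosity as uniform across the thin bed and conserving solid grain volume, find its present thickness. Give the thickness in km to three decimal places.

0.032 km

Porosity at 4 km: n = 0.58·exp(−0.47×4) = 0.0885
Solid-volume conservation: h(1−n) = h₀(1−n₀) ⇒ h = h₀·(1−n₀)/(1−n)
h = 0.069 × (1 − 0.58)/(1 − 0.0885) = 0.069 × 0.4608 = 0.0318 km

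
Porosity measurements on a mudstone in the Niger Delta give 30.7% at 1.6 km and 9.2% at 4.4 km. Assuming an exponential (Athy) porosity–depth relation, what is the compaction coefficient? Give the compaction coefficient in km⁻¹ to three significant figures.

0.430 km⁻¹

Athy: φ(Z) = φ₀ e^(−kZ) ⇒ φ₁/φ₂ = e^{k(Z₂−Z₁)} ⇒ k = ln(φ₁/φ₂)/(Z₂−Z₁)
k = ln(0.307/0.092) / (4.4 − 1.6) = ln(3.337) / 2.8 = 1.2051 / 2.8 = 0.4304 km⁻¹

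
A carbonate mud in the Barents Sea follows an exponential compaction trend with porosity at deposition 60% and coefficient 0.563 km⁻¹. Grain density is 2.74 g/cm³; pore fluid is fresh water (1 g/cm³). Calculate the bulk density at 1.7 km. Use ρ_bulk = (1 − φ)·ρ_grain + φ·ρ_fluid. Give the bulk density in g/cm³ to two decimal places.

Porosity at depth: φ = 0.6·exp(−0.563×1.7) = 0.6×0.3840 = 0.2304
Bulk density: ρ_b = (1−φ)ρ_g + φ·ρ_f = 0.7696×2.74 + 0.2304×1
       = 2.109 + 0.230 = 2.339 g/cm³

2.34 g/cm³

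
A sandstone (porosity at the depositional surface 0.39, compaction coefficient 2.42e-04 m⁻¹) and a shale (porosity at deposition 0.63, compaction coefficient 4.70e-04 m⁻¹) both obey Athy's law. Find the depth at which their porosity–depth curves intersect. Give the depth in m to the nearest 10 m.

Working in km (1 km = 1000 m; c in km⁻¹ = c in m⁻¹ × 1000):
Set n₀ₐ e^(−cₐz) = n₀ᵦ e^(−cᵦz) ⇒ ln(n₀ₐ/n₀ᵦ) = (cₐ − cᵦ)·z
z = ln(0.39/0.63) / (0.242 − 0.47) = -0.4796 / -0.228 = 2.103 km

2100 m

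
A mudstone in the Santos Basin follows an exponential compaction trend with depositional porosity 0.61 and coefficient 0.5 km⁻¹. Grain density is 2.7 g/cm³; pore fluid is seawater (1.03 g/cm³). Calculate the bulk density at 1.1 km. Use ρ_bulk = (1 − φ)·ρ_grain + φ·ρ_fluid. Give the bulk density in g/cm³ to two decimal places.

2.11 g/cm³

Porosity at depth: n = 0.61·exp(−0.5×1.1) = 0.61×0.5769 = 0.3519
Bulk density: ρ_b = (1−n)ρ_g + n·ρ_f = 0.6481×2.7 + 0.3519×1.03
       = 1.750 + 0.362 = 2.112 g/cm³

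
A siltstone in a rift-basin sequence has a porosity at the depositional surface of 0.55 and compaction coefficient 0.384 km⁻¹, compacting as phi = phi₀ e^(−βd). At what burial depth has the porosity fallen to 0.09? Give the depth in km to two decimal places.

4.71 km

Invert Athy's law: d = ln(phi₀/phi) / β
d = ln(0.55/0.09) / 0.384 = ln(6.111) / 0.384 = 1.8101 / 0.384 = 4.714 km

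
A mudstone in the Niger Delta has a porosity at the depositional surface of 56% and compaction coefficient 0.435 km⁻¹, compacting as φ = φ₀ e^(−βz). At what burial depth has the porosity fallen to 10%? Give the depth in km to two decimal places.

3.96 km

Invert Athy's law: z = ln(φ₀/φ) / β
z = ln(0.56/0.1) / 0.435 = ln(5.6) / 0.435 = 1.7228 / 0.435 = 3.960 km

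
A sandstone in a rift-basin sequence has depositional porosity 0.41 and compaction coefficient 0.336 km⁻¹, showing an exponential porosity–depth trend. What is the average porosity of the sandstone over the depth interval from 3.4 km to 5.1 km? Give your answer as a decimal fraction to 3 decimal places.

⟨phi⟩ = (1/(d₂−d₁)) ∫ phi₀ e^(−cd) dd = phi₀·(e^(−c·d₁) − e^(−c·d₂)) / (c·(d₂−d₁))
e^(−0.336×3.4) = 0.3191; e^(−0.336×5.1) = 0.1802
⟨phi⟩ = 0.41 × (0.3191 − 0.1802) / (0.336 × 1.7) = 0.41 × 0.2431 = 0.0997

0.100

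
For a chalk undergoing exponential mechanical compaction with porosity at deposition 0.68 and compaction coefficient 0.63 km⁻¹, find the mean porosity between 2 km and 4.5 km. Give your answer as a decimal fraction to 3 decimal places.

⟨φ⟩ = (1/(Z₂−Z₁)) ∫ φ₀ e^(−βZ) dZ = φ₀·(e^(−β·Z₁) − e^(−β·Z₂)) / (β·(Z₂−Z₁))
e^(−0.63×2) = 0.2837; e^(−0.63×4.5) = 0.0587
⟨φ⟩ = 0.68 × (0.2837 − 0.0587) / (0.63 × 2.5) = 0.68 × 0.1428 = 0.0971

0.097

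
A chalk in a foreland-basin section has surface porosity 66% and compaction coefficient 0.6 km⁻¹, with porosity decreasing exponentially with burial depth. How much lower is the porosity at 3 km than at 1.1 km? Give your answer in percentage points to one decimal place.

23.2 percentage points

φ(1.1) = 0.66·e^(−0.6×1.1) = 0.3411
φ(3) = 0.66·e^(−0.6×3) = 0.1091
Δφ = 0.3411 − 0.1091 = 0.2320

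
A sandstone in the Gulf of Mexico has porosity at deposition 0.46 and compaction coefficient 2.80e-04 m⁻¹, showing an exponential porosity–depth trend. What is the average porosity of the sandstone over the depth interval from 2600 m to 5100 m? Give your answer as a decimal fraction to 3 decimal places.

Working in km (1 km = 1000 m; β in km⁻¹ = β in m⁻¹ × 1000):
⟨phi⟩ = (1/(d₂−d₁)) ∫ phi₀ e^(−βd) dd = phi₀·(e^(−β·d₁) − e^(−β·d₂)) / (β·(d₂−d₁))
e^(−0.28×2.6) = 0.4829; e^(−0.28×5.1) = 0.2398
⟨phi⟩ = 0.46 × (0.4829 − 0.2398) / (0.28 × 2.5) = 0.46 × 0.3473 = 0.1597

0.160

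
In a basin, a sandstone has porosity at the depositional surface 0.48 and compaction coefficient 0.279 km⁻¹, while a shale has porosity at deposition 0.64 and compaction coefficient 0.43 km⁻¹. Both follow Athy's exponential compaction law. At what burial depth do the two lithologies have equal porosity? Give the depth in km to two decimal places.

1.91 km

Set phi₀ₐ e^(−cₐd) = phi₀ᵦ e^(−cᵦd) ⇒ ln(phi₀ₐ/phi₀ᵦ) = (cₐ − cᵦ)·d
d = ln(0.48/0.64) / (0.279 − 0.43) = -0.2877 / -0.151 = 1.905 km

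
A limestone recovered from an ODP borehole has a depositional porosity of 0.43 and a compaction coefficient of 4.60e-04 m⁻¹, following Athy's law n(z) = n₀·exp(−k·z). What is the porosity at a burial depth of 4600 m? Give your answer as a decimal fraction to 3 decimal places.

0.052

Working in km (1 km = 1000 m; k in km⁻¹ = k in m⁻¹ × 1000):
n = n₀·exp(−k·z) = 0.43 × exp(−0.46 × 4.6) = 0.43 × exp(−2.116)
  = 0.43 × 0.1205 = 0.0518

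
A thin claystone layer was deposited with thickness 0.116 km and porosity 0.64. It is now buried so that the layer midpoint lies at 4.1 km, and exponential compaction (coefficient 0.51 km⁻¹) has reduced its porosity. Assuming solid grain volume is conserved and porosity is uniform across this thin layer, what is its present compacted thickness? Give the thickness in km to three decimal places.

Porosity at 4.1 km: phi = 0.64·exp(−0.51×4.1) = 0.0791
Solid-volume conservation: h(1−phi) = h₀(1−phi₀) ⇒ h = h₀·(1−phi₀)/(1−phi)
h = 0.116 × (1 − 0.64)/(1 − 0.0791) = 0.116 × 0.3909 = 0.0453 km

0.045 km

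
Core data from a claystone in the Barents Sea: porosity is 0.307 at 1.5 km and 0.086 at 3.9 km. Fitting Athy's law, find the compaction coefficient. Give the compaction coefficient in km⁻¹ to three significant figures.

Athy: n(d) = n₀ e^(−kd) ⇒ n₁/n₂ = e^{k(d₂−d₁)} ⇒ k = ln(n₁/n₂)/(d₂−d₁)
k = ln(0.307/0.086) / (3.9 − 1.5) = ln(3.57) / 2.4 = 1.2725 / 2.4 = 0.5302 km⁻¹

0.530 km⁻¹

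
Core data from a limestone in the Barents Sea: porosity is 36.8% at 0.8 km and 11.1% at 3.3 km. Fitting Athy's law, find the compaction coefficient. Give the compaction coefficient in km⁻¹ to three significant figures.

Athy: n(d) = n₀ e^(−kd) ⇒ n₁/n₂ = e^{k(d₂−d₁)} ⇒ k = ln(n₁/n₂)/(d₂−d₁)
k = ln(0.368/0.111) / (3.3 − 0.8) = ln(3.315) / 2.5 = 1.1986 / 2.5 = 0.4794 km⁻¹

0.479 km⁻¹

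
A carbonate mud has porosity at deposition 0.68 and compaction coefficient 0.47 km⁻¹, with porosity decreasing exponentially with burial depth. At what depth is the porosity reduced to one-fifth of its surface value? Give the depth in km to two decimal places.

3.42 km

φ/φ₀ = 1/5 ⇒ exp(−c·z) = 1/5 ⇒ z = ln(5) / c
z = 1.6094 / 0.47 = 3.424 km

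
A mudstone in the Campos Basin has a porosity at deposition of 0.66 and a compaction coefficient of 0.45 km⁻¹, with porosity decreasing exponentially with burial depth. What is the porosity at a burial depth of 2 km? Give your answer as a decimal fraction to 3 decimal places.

0.268

φ = φ₀·exp(−c·z) = 0.66 × exp(−0.45 × 2) = 0.66 × exp(−0.9)
  = 0.66 × 0.4066 = 0.2683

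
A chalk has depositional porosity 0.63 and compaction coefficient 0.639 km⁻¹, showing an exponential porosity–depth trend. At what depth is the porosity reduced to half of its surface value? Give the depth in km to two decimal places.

n/n₀ = 1/2 ⇒ exp(−k·Z) = 1/2 ⇒ Z = ln(2) / k
Z = 0.6931 / 0.639 = 1.085 km

1.08 km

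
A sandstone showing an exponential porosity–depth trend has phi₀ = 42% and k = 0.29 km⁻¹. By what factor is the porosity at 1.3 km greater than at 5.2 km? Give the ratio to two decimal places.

3.10

phi(d₁)/phi(d₂) = e^(−k·d₁)/e^(−k·d₂) = e^{k(d₂−d₁)}
= exp(0.29 × 3.9) = exp(1.131) = 3.0988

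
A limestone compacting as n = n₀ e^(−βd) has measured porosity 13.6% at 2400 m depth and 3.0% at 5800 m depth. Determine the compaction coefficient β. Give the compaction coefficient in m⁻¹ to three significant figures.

0.000445 m⁻¹

Working in km (1 km = 1000 m; β in km⁻¹ = β in m⁻¹ × 1000):
Athy: n(d) = n₀ e^(−βd) ⇒ n₁/n₂ = e^{β(d₂−d₁)} ⇒ β = ln(n₁/n₂)/(d₂−d₁)
β = ln(0.136/0.03) / (5.8 − 2.4) = ln(4.533) / 3.4 = 1.5115 / 3.4 = 0.4445 km⁻¹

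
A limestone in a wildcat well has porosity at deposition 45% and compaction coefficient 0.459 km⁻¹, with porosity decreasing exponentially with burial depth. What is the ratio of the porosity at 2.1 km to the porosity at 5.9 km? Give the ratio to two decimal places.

5.72

φ(d₁)/φ(d₂) = e^(−k·d₁)/e^(−k·d₂) = e^{k(d₂−d₁)}
= exp(0.459 × 3.8) = exp(1.744) = 5.7213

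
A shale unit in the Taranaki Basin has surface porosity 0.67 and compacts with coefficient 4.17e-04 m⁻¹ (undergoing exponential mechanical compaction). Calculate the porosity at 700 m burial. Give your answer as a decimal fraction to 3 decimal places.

0.500

Working in km (1 km = 1000 m; k in km⁻¹ = k in m⁻¹ × 1000):
n = n₀·exp(−k·z) = 0.67 × exp(−0.417 × 0.7) = 0.67 × exp(−0.2919)
  = 0.67 × 0.7468 = 0.5004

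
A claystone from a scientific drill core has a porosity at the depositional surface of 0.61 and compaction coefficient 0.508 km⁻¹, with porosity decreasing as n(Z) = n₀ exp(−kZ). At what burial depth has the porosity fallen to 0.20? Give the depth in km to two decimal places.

2.20 km

Invert Athy's law: Z = ln(n₀/n) / k
Z = ln(0.61/0.2) / 0.508 = ln(3.05) / 0.508 = 1.1151 / 0.508 = 2.195 km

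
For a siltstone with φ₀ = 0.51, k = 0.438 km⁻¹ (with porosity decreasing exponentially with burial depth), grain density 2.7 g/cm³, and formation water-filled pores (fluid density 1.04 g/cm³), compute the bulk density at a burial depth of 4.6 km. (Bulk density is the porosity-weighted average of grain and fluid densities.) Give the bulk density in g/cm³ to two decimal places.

Porosity at depth: φ = 0.51·exp(−0.438×4.6) = 0.51×0.1333 = 0.0680
Bulk density: ρ_b = (1−φ)ρ_g + φ·ρ_f = 0.9320×2.7 + 0.0680×1.04
       = 2.516 + 0.071 = 2.587 g/cm³

2.59 g/cm³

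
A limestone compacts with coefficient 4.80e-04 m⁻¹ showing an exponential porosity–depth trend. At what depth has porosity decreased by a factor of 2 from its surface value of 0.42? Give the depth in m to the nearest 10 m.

1440 m

Working in km (1 km = 1000 m; c in km⁻¹ = c in m⁻¹ × 1000):
φ/φ₀ = 1/2 ⇒ exp(−c·d) = 1/2 ⇒ d = ln(2) / c
d = 0.6931 / 0.48 = 1.444 km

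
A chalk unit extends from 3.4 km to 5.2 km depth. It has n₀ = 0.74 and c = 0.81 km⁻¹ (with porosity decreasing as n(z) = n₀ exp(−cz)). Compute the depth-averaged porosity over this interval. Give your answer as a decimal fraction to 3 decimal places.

0.025

⟨n⟩ = (1/(z₂−z₁)) ∫ n₀ e^(−cz) dz = n₀·(e^(−c·z₁) − e^(−c·z₂)) / (c·(z₂−z₁))
e^(−0.81×3.4) = 0.0637; e^(−0.81×5.2) = 0.0148
⟨n⟩ = 0.74 × (0.0637 − 0.0148) / (0.81 × 1.8) = 0.74 × 0.0335 = 0.0248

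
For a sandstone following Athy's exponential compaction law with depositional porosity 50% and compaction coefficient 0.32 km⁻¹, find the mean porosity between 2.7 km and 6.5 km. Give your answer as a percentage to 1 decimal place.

⟨n⟩ = (1/(z₂−z₁)) ∫ n₀ e^(−kz) dz = n₀·(e^(−k·z₁) − e^(−k·z₂)) / (k·(z₂−z₁))
e^(−0.32×2.7) = 0.4215; e^(−0.32×6.5) = 0.1249
⟨n⟩ = 0.5 × (0.4215 − 0.1249) / (0.32 × 3.8) = 0.5 × 0.2439 = 0.1219

12.2%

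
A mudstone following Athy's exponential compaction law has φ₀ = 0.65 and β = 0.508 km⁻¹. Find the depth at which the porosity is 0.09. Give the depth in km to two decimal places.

Invert Athy's law: z = ln(φ₀/φ) / β
z = ln(0.65/0.09) / 0.508 = ln(7.222) / 0.508 = 1.9772 / 0.508 = 3.892 km

3.89 km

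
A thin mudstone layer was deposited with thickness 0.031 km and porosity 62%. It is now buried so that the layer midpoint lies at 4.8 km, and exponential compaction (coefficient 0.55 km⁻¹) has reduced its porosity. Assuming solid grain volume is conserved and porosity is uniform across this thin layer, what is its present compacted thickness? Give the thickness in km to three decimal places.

0.012 km

Porosity at 4.8 km: phi = 0.62·exp(−0.55×4.8) = 0.0442
Solid-volume conservation: h(1−phi) = h₀(1−phi₀) ⇒ h = h₀·(1−phi₀)/(1−phi)
h = 0.031 × (1 − 0.62)/(1 − 0.0442) = 0.031 × 0.3976 = 0.0123 km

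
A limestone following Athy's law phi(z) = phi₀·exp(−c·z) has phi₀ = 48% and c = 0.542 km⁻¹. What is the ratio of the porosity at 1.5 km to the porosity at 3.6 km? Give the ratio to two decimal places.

3.12

phi(z₁)/phi(z₂) = e^(−c·z₁)/e^(−c·z₂) = e^{c(z₂−z₁)}
= exp(0.542 × 2.1) = exp(1.138) = 3.1211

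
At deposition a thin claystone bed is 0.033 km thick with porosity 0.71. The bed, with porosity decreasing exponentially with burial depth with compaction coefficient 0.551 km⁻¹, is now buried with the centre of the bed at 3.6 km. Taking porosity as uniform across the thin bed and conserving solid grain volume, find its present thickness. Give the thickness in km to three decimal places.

Porosity at 3.6 km: φ = 0.71·exp(−0.551×3.6) = 0.0977
Solid-volume conservation: h(1−φ) = h₀(1−φ₀) ⇒ h = h₀·(1−φ₀)/(1−φ)
h = 0.033 × (1 − 0.71)/(1 − 0.0977) = 0.033 × 0.3214 = 0.0106 km

0.011 km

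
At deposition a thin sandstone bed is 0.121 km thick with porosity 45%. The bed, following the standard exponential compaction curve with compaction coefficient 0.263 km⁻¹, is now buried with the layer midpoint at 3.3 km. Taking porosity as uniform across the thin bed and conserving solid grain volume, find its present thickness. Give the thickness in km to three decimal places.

Porosity at 3.3 km: phi = 0.45·exp(−0.263×3.3) = 0.1889
Solid-volume conservation: h(1−phi) = h₀(1−phi₀) ⇒ h = h₀·(1−phi₀)/(1−phi)
h = 0.121 × (1 − 0.45)/(1 − 0.1889) = 0.121 × 0.6781 = 0.0821 km

0.082 km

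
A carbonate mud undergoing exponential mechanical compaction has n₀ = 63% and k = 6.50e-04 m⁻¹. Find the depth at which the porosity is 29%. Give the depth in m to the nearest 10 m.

1190 m

Working in km (1 km = 1000 m; k in km⁻¹ = k in m⁻¹ × 1000):
Invert Athy's law: Z = ln(n₀/n) / k
Z = ln(0.63/0.29) / 0.65 = ln(2.172) / 0.65 = 0.7758 / 0.65 = 1.194 km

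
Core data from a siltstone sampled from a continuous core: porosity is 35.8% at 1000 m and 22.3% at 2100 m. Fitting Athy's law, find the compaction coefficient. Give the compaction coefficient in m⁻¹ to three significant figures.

Working in km (1 km = 1000 m; k in km⁻¹ = k in m⁻¹ × 1000):
Athy: φ(d) = φ₀ e^(−kd) ⇒ φ₁/φ₂ = e^{k(d₂−d₁)} ⇒ k = ln(φ₁/φ₂)/(d₂−d₁)
k = ln(0.358/0.223) / (2.1 − 1) = ln(1.605) / 1.1 = 0.4734 / 1.1 = 0.4303 km⁻¹

0.000430 m⁻¹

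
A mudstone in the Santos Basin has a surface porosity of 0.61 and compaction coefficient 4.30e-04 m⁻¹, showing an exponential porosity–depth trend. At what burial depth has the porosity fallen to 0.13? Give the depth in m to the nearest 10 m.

3600 m

Working in km (1 km = 1000 m; c in km⁻¹ = c in m⁻¹ × 1000):
Invert Athy's law: Z = ln(phi₀/phi) / c
Z = ln(0.61/0.13) / 0.43 = ln(4.692) / 0.43 = 1.5459 / 0.43 = 3.595 km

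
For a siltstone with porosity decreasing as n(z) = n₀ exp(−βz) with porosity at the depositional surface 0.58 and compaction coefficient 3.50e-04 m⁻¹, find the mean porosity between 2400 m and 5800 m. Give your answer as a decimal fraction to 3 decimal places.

Working in km (1 km = 1000 m; β in km⁻¹ = β in m⁻¹ × 1000):
⟨n⟩ = (1/(z₂−z₁)) ∫ n₀ e^(−βz) dz = n₀·(e^(−β·z₁) − e^(−β·z₂)) / (β·(z₂−z₁))
e^(−0.35×2.4) = 0.4317; e^(−0.35×5.8) = 0.1313
⟨n⟩ = 0.58 × (0.4317 − 0.1313) / (0.35 × 3.4) = 0.58 × 0.2524 = 0.1464

0.146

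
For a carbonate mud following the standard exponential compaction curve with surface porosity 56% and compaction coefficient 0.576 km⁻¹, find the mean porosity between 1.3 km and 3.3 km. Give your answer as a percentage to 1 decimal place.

15.7%

⟨phi⟩ = (1/(z₂−z₁)) ∫ phi₀ e^(−βz) dz = phi₀·(e^(−β·z₁) − e^(−β·z₂)) / (β·(z₂−z₁))
e^(−0.576×1.3) = 0.4729; e^(−0.576×3.3) = 0.1494
⟨phi⟩ = 0.56 × (0.4729 − 0.1494) / (0.576 × 2) = 0.56 × 0.2808 = 0.1572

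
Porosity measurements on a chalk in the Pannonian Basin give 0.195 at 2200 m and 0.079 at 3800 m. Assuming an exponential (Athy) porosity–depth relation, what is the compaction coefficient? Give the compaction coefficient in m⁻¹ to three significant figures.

Working in km (1 km = 1000 m; β in km⁻¹ = β in m⁻¹ × 1000):
Athy: φ(z) = φ₀ e^(−βz) ⇒ φ₁/φ₂ = e^{β(z₂−z₁)} ⇒ β = ln(φ₁/φ₂)/(z₂−z₁)
β = ln(0.195/0.079) / (3.8 − 2.2) = ln(2.468) / 1.6 = 0.9036 / 1.6 = 0.5647 km⁻¹

0.000565 m⁻¹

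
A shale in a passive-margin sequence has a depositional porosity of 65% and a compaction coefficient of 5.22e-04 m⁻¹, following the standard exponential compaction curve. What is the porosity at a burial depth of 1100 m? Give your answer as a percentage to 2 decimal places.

36.61%

Working in km (1 km = 1000 m; β in km⁻¹ = β in m⁻¹ × 1000):
n = n₀·exp(−β·d) = 0.65 × exp(−0.522 × 1.1) = 0.65 × exp(−0.5742)
  = 0.65 × 0.5632 = 0.3661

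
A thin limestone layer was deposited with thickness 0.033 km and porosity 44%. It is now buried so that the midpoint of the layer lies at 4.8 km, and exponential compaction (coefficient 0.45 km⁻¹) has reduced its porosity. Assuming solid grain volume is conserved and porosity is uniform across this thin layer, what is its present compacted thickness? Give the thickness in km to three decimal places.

0.019 km

Porosity at 4.8 km: phi = 0.44·exp(−0.45×4.8) = 0.0507
Solid-volume conservation: h(1−phi) = h₀(1−phi₀) ⇒ h = h₀·(1−phi₀)/(1−phi)
h = 0.033 × (1 − 0.44)/(1 − 0.0507) = 0.033 × 0.5899 = 0.0195 km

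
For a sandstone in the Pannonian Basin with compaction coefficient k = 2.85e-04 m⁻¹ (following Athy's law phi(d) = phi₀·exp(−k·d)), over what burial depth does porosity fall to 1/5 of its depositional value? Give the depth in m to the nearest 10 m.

5650 m

Working in km (1 km = 1000 m; k in km⁻¹ = k in m⁻¹ × 1000):
phi/phi₀ = 1/5 ⇒ exp(−k·d) = 1/5 ⇒ d = ln(5) / k
d = 1.6094 / 0.285 = 5.647 km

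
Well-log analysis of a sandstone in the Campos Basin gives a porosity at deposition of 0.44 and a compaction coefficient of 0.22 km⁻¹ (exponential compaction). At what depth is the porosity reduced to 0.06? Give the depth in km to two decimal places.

9.06 km

Invert Athy's law: z = ln(phi₀/phi) / c
z = ln(0.44/0.06) / 0.22 = ln(7.333) / 0.22 = 1.9924 / 0.22 = 9.057 km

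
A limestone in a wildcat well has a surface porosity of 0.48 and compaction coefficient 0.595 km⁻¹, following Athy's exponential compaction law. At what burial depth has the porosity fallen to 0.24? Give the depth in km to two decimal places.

1.16 km

Invert Athy's law: d = ln(φ₀/φ) / c
d = ln(0.48/0.24) / 0.595 = ln(2) / 0.595 = 0.6931 / 0.595 = 1.165 km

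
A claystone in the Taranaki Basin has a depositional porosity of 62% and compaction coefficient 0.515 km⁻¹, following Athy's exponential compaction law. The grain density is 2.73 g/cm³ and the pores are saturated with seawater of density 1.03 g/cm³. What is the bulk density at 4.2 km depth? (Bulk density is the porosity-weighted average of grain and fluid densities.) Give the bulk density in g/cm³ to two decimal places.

Porosity at depth: phi = 0.62·exp(−0.515×4.2) = 0.62×0.1150 = 0.0713
Bulk density: ρ_b = (1−phi)ρ_g + phi·ρ_f = 0.9287×2.73 + 0.0713×1.03
       = 2.535 + 0.073 = 2.609 g/cm³

2.61 g/cm³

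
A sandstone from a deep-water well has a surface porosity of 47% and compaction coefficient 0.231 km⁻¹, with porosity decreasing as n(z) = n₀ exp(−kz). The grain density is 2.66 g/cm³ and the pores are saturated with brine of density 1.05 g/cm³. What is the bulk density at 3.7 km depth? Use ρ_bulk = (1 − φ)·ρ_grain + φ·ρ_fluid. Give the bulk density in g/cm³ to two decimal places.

2.34 g/cm³

Porosity at depth: n = 0.47·exp(−0.231×3.7) = 0.47×0.4254 = 0.1999
Bulk density: ρ_b = (1−n)ρ_g + n·ρ_f = 0.8001×2.66 + 0.1999×1.05
       = 2.128 + 0.210 = 2.338 g/cm³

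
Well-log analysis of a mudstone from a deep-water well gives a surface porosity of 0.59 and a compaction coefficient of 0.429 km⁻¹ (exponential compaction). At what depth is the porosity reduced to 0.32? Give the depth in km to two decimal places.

Invert Athy's law: z = ln(φ₀/φ) / c
z = ln(0.59/0.32) / 0.429 = ln(1.844) / 0.429 = 0.6118 / 0.429 = 1.426 km

1.43 km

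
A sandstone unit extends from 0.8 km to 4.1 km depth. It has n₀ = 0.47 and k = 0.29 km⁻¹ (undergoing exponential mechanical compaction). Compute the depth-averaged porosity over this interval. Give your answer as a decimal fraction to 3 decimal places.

0.240

⟨n⟩ = (1/(Z₂−Z₁)) ∫ n₀ e^(−kZ) dZ = n₀·(e^(−k·Z₁) − e^(−k·Z₂)) / (k·(Z₂−Z₁))
e^(−0.29×0.8) = 0.7929; e^(−0.29×4.1) = 0.3045
⟨n⟩ = 0.47 × (0.7929 − 0.3045) / (0.29 × 3.3) = 0.47 × 0.5104 = 0.2399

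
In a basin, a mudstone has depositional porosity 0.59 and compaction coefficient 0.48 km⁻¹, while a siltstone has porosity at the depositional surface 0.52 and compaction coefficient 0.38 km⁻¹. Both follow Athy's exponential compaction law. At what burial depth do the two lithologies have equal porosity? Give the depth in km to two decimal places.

1.26 km

Set phi₀ₐ e^(−βₐd) = phi₀ᵦ e^(−βᵦd) ⇒ ln(phi₀ₐ/phi₀ᵦ) = (βₐ − βᵦ)·d
d = ln(0.59/0.52) / (0.48 − 0.38) = 0.1263 / 0.1 = 1.263 km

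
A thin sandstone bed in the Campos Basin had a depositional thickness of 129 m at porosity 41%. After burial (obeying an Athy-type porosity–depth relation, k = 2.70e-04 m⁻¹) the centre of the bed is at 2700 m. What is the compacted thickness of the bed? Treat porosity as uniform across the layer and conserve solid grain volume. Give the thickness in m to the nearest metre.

95 m

Working in km (1 km = 1000 m; k in km⁻¹ = k in m⁻¹ × 1000):
Porosity at 2.7 km: φ = 0.41·exp(−0.27×2.7) = 0.1978
Solid-volume conservation: h(1−φ) = h₀(1−φ₀) ⇒ h = h₀·(1−φ₀)/(1−φ)
h = 0.129 × (1 − 0.41)/(1 − 0.1978) = 0.129 × 0.7355 = 0.0949 km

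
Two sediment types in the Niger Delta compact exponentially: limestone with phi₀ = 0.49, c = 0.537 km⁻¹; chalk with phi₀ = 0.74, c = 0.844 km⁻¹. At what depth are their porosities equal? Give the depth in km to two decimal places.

Set phi₀ₐ e^(−cₐd) = phi₀ᵦ e^(−cᵦd) ⇒ ln(phi₀ₐ/phi₀ᵦ) = (cₐ − cᵦ)·d
d = ln(0.49/0.74) / (0.537 − 0.844) = -0.4122 / -0.307 = 1.343 km

1.34 km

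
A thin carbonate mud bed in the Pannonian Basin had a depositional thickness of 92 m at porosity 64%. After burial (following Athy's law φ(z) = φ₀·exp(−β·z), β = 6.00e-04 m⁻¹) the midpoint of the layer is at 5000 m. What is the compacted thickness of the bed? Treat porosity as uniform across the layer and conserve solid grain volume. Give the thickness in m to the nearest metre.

Working in km (1 km = 1000 m; β in km⁻¹ = β in m⁻¹ × 1000):
Porosity at 5 km: φ = 0.64·exp(−0.6×5) = 0.0319
Solid-volume conservation: h(1−φ) = h₀(1−φ₀) ⇒ h = h₀·(1−φ₀)/(1−φ)
h = 0.092 × (1 − 0.64)/(1 − 0.0319) = 0.092 × 0.3718 = 0.0342 km

34 m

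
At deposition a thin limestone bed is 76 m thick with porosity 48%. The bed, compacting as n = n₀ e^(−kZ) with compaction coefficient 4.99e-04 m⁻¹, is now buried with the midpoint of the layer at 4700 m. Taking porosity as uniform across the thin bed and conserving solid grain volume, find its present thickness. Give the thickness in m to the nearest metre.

41 m

Working in km (1 km = 1000 m; k in km⁻¹ = k in m⁻¹ × 1000):
Porosity at 4.7 km: n = 0.48·exp(−0.499×4.7) = 0.0460
Solid-volume conservation: h(1−n) = h₀(1−n₀) ⇒ h = h₀·(1−n₀)/(1−n)
h = 0.076 × (1 − 0.48)/(1 − 0.0460) = 0.076 × 0.5451 = 0.0414 km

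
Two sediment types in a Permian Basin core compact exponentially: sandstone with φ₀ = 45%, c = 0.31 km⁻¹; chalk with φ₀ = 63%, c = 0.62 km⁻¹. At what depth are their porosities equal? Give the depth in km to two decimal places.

1.09 km

Set φ₀ₐ e^(−cₐZ) = φ₀ᵦ e^(−cᵦZ) ⇒ ln(φ₀ₐ/φ₀ᵦ) = (cₐ − cᵦ)·Z
Z = ln(0.45/0.63) / (0.31 − 0.62) = -0.3365 / -0.31 = 1.085 km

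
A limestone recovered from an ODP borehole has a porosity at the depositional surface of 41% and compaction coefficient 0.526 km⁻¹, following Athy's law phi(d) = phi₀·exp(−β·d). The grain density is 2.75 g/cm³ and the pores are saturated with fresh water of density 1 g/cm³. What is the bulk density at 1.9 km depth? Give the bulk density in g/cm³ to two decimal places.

2.49 g/cm³

Porosity at depth: phi = 0.41·exp(−0.526×1.9) = 0.41×0.3681 = 0.1509
Bulk density: ρ_b = (1−phi)ρ_g + phi·ρ_f = 0.8491×2.75 + 0.1509×1
       = 2.335 + 0.151 = 2.486 g/cm³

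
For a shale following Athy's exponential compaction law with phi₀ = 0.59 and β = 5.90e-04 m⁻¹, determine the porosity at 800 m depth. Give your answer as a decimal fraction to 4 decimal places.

0.3680

Working in km (1 km = 1000 m; β in km⁻¹ = β in m⁻¹ × 1000):
phi = phi₀·exp(−β·Z) = 0.59 × exp(−0.59 × 0.8) = 0.59 × exp(−0.472)
  = 0.59 × 0.6238 = 0.3680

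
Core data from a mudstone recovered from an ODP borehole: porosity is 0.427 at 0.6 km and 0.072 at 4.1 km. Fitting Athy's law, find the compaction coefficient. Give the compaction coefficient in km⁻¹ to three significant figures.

0.509 km⁻¹

Athy: φ(z) = φ₀ e^(−kz) ⇒ φ₁/φ₂ = e^{k(z₂−z₁)} ⇒ k = ln(φ₁/φ₂)/(z₂−z₁)
k = ln(0.427/0.072) / (4.1 − 0.6) = ln(5.931) / 3.5 = 1.7801 / 3.5 = 0.5086 km⁻¹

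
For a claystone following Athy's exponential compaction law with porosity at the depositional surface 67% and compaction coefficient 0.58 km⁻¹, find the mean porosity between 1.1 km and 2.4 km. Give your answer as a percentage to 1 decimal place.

24.9%

⟨n⟩ = (1/(z₂−z₁)) ∫ n₀ e^(−βz) dz = n₀·(e^(−β·z₁) − e^(−β·z₂)) / (β·(z₂−z₁))
e^(−0.58×1.1) = 0.5283; e^(−0.58×2.4) = 0.2486
⟨n⟩ = 0.67 × (0.5283 − 0.2486) / (0.58 × 1.3) = 0.67 × 0.3710 = 0.2486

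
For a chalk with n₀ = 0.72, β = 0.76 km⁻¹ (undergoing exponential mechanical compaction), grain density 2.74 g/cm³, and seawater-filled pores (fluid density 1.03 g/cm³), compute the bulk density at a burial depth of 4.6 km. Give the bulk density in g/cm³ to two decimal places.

Porosity at depth: n = 0.72·exp(−0.76×4.6) = 0.72×0.0303 = 0.0218
Bulk density: ρ_b = (1−n)ρ_g + n·ρ_f = 0.9782×2.74 + 0.0218×1.03
       = 2.680 + 0.022 = 2.703 g/cm³

2.70 g/cm³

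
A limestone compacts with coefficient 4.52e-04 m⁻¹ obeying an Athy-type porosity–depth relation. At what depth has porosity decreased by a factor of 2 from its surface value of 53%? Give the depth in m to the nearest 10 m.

1530 m

Working in km (1 km = 1000 m; β in km⁻¹ = β in m⁻¹ × 1000):
n/n₀ = 1/2 ⇒ exp(−β·Z) = 1/2 ⇒ Z = ln(2) / β
Z = 0.6931 / 0.452 = 1.534 km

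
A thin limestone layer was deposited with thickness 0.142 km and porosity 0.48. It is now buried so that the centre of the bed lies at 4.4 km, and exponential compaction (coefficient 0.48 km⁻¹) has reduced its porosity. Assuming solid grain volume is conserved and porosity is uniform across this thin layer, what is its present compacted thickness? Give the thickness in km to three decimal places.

0.078 km

Porosity at 4.4 km: φ = 0.48·exp(−0.48×4.4) = 0.0581
Solid-volume conservation: h(1−φ) = h₀(1−φ₀) ⇒ h = h₀·(1−φ₀)/(1−φ)
h = 0.142 × (1 − 0.48)/(1 − 0.0581) = 0.142 × 0.5521 = 0.0784 km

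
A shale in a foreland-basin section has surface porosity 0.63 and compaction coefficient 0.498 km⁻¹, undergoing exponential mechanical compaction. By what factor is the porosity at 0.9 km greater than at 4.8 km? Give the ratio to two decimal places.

φ(z₁)/φ(z₂) = e^(−c·z₁)/e^(−c·z₂) = e^{c(z₂−z₁)}
= exp(0.498 × 3.9) = exp(1.942) = 6.9741

6.97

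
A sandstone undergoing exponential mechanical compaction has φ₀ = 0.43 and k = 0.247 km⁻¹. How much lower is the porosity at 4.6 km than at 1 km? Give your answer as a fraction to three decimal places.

0.198

φ(1) = 0.43·e^(−0.247×1) = 0.3359
φ(4.6) = 0.43·e^(−0.247×4.6) = 0.1380
Δφ = 0.3359 − 0.1380 = 0.1978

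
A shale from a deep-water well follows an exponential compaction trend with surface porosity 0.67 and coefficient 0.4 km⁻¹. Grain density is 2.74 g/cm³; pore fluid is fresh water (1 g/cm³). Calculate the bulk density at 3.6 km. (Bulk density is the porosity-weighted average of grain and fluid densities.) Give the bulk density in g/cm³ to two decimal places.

2.46 g/cm³

Porosity at depth: n = 0.67·exp(−0.4×3.6) = 0.67×0.2369 = 0.1587
Bulk density: ρ_b = (1−n)ρ_g + n·ρ_f = 0.8413×2.74 + 0.1587×1
       = 2.305 + 0.159 = 2.464 g/cm³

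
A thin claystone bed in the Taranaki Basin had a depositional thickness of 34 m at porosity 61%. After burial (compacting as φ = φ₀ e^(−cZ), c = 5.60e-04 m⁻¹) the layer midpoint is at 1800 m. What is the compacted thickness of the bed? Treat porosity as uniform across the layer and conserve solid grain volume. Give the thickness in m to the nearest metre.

17 m

Working in km (1 km = 1000 m; c in km⁻¹ = c in m⁻¹ × 1000):
Porosity at 1.8 km: φ = 0.61·exp(−0.56×1.8) = 0.2226
Solid-volume conservation: h(1−φ) = h₀(1−φ₀) ⇒ h = h₀·(1−φ₀)/(1−φ)
h = 0.034 × (1 − 0.61)/(1 − 0.2226) = 0.034 × 0.5017 = 0.0171 km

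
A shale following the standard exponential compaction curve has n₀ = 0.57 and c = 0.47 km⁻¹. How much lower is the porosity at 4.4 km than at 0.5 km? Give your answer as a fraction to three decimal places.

0.379

n(0.5) = 0.57·e^(−0.47×0.5) = 0.4506
n(4.4) = 0.57·e^(−0.47×4.4) = 0.0721
Δn = 0.4506 − 0.0721 = 0.3786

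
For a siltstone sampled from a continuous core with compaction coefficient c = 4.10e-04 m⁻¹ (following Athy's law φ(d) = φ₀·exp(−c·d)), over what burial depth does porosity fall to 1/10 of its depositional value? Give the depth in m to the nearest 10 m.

Working in km (1 km = 1000 m; c in km⁻¹ = c in m⁻¹ × 1000):
φ/φ₀ = 1/10 ⇒ exp(−c·d) = 1/10 ⇒ d = ln(10) / c
d = 2.3026 / 0.41 = 5.616 km

5620 m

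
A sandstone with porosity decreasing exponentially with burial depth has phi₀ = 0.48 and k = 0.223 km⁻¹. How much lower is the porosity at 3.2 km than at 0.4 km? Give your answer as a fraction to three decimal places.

0.204

phi(0.4) = 0.48·e^(−0.223×0.4) = 0.4390
phi(3.2) = 0.48·e^(−0.223×3.2) = 0.2351
Δphi = 0.4390 − 0.2351 = 0.2039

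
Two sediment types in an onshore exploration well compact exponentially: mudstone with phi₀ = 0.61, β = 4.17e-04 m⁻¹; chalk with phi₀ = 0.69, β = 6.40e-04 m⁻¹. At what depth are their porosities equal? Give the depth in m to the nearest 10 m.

550 m

Working in km (1 km = 1000 m; β in km⁻¹ = β in m⁻¹ × 1000):
Set phi₀ₐ e^(−βₐd) = phi₀ᵦ e^(−βᵦd) ⇒ ln(phi₀ₐ/phi₀ᵦ) = (βₐ − βᵦ)·d
d = ln(0.61/0.69) / (0.417 − 0.64) = -0.1232 / -0.223 = 0.553 km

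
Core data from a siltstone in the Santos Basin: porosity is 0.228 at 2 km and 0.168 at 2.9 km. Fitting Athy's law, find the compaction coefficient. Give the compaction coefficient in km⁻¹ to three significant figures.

0.339 km⁻¹

Athy: φ(d) = φ₀ e^(−kd) ⇒ φ₁/φ₂ = e^{k(d₂−d₁)} ⇒ k = ln(φ₁/φ₂)/(d₂−d₁)
k = ln(0.228/0.168) / (2.9 − 2) = ln(1.357) / 0.9 = 0.3054 / 0.9 = 0.3393 km⁻¹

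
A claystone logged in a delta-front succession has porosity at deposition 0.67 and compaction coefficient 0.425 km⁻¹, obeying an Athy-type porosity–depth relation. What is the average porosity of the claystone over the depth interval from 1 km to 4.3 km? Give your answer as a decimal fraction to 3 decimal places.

⟨φ⟩ = (1/(d₂−d₁)) ∫ φ₀ e^(−βd) dd = φ₀·(e^(−β·d₁) − e^(−β·d₂)) / (β·(d₂−d₁))
e^(−0.425×1) = 0.6538; e^(−0.425×4.3) = 0.1608
⟨φ⟩ = 0.67 × (0.6538 − 0.1608) / (0.425 × 3.3) = 0.67 × 0.3515 = 0.2355

0.235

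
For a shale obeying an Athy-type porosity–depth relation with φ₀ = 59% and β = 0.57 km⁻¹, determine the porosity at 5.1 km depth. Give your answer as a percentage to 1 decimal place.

3.2%

φ = φ₀·exp(−β·Z) = 0.59 × exp(−0.57 × 5.1) = 0.59 × exp(−2.907)
  = 0.59 × 0.0546 = 0.0322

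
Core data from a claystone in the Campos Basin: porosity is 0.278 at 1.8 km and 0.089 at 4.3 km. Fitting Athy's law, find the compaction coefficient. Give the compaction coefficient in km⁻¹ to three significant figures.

Athy: φ(z) = φ₀ e^(−kz) ⇒ φ₁/φ₂ = e^{k(z₂−z₁)} ⇒ k = ln(φ₁/φ₂)/(z₂−z₁)
k = ln(0.278/0.089) / (4.3 − 1.8) = ln(3.124) / 2.5 = 1.1390 / 2.5 = 0.4556 km⁻¹

0.456 km⁻¹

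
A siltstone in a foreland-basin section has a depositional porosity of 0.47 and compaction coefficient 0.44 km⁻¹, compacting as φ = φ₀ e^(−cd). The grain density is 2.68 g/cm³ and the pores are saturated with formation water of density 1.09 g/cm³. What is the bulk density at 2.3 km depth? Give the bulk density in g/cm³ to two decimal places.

2.41 g/cm³

Porosity at depth: φ = 0.47·exp(−0.44×2.3) = 0.47×0.3635 = 0.1708
Bulk density: ρ_b = (1−φ)ρ_g + φ·ρ_f = 0.8292×2.68 + 0.1708×1.09
       = 2.222 + 0.186 = 2.408 g/cm³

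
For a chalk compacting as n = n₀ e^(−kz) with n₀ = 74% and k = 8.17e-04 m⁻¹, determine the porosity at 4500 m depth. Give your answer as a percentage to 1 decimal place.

1.9%

Working in km (1 km = 1000 m; k in km⁻¹ = k in m⁻¹ × 1000):
n = n₀·exp(−k·z) = 0.74 × exp(−0.817 × 4.5) = 0.74 × exp(−3.676)
  = 0.74 × 0.0253 = 0.0187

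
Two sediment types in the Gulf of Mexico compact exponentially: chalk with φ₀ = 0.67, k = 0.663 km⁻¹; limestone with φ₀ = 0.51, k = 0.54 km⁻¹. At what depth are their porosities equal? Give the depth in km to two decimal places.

Set φ₀ₐ e^(−kₐZ) = φ₀ᵦ e^(−kᵦZ) ⇒ ln(φ₀ₐ/φ₀ᵦ) = (kₐ − kᵦ)·Z
Z = ln(0.67/0.51) / (0.663 − 0.54) = 0.2729 / 0.123 = 2.218 km

2.22 km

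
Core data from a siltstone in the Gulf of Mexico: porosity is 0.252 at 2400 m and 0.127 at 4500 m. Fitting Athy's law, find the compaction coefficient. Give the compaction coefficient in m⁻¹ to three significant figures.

Working in km (1 km = 1000 m; c in km⁻¹ = c in m⁻¹ × 1000):
Athy: φ(Z) = φ₀ e^(−cZ) ⇒ φ₁/φ₂ = e^{c(Z₂−Z₁)} ⇒ c = ln(φ₁/φ₂)/(Z₂−Z₁)
c = ln(0.252/0.127) / (4.5 − 2.4) = ln(1.984) / 2.1 = 0.6852 / 2.1 = 0.3263 km⁻¹

0.000326 m⁻¹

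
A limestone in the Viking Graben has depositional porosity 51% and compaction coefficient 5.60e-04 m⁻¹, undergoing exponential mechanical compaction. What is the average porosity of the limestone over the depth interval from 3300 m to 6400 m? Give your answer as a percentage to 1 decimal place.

3.8%

Working in km (1 km = 1000 m; c in km⁻¹ = c in m⁻¹ × 1000):
⟨φ⟩ = (1/(z₂−z₁)) ∫ φ₀ e^(−cz) dz = φ₀·(e^(−c·z₁) − e^(−c·z₂)) / (c·(z₂−z₁))
e^(−0.56×3.3) = 0.1576; e^(−0.56×6.4) = 0.0278
⟨φ⟩ = 0.51 × (0.1576 − 0.0278) / (0.56 × 3.1) = 0.51 × 0.0748 = 0.0381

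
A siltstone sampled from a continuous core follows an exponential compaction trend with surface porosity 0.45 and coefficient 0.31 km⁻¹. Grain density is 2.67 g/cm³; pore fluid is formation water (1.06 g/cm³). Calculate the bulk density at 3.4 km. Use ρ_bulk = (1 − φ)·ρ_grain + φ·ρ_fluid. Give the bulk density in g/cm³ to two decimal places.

2.42 g/cm³

Porosity at depth: φ = 0.45·exp(−0.31×3.4) = 0.45×0.3485 = 0.1568
Bulk density: ρ_b = (1−φ)ρ_g + φ·ρ_f = 0.8432×2.67 + 0.1568×1.06
       = 2.251 + 0.166 = 2.417 g/cm³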